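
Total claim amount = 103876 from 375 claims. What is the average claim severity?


severity = total / number
= 103876 / 375
= 277.0027


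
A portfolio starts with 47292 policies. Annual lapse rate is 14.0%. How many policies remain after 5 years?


remaining = initial * (1 - lapse)^years
= 47292 * (1 - 0.14)^5
= 47292 * 0.470427
= 22247.4345


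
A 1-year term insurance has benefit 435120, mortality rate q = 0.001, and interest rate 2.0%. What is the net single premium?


NSP = benefit * q * v
v = 1/(1+i) = 0.980392
NSP = 435120 * 0.001 * 0.980392
= 426.5882


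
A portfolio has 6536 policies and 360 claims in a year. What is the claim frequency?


frequency = claims / policies
= 360 / 6536
= 0.0551


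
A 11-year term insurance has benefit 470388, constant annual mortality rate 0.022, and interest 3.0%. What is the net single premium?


NSP = benefit * sum_{k=0}^{n-1} k_p_x * q * v^(k+1)
With constant q=0.022, v=0.970874
Sum = 0.18378
NSP = 470388 * 0.18378
= 86447.8668


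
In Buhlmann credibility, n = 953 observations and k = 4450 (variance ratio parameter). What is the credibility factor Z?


Z = n / (n + k)
= 953 / (953 + 4450)
= 953 / 5403
= 0.1764


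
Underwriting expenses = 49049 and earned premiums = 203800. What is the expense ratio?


Expense ratio = expenses / premiums
= 49049 / 203800
= 0.2407


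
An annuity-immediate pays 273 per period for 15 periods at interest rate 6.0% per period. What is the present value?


PV = PMT * (1 - (1+i)^(-n)) / i
= 273 * (1 - (1+0.06)^(-15)) / 0.06
= 273 * (1 - 0.417265) / 0.06
= 273 * 9.712249
= 2651.444


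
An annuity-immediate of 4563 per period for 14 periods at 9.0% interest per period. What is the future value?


FV = PMT * ((1+i)^n - 1) / i
= 4563 * ((1.09)^14 - 1) / 0.09
= 4563 * (3.341727 - 1) / 0.09
= 118725.5603


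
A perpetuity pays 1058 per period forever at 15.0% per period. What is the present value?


PV = PMT / i
= 1058 / 0.15
= 7053.3333


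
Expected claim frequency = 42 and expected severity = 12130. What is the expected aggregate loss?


E[S] = E[N] * E[X]
= 42 * 12130
= 509460


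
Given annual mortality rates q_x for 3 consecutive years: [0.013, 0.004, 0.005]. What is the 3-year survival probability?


p_k = 1 - q_k for each year
Survival = product of (1 - q_k)
= 0.987 * 0.996 * 0.995
= 0.9781


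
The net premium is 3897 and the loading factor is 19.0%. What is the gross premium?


Gross = net * (1 + loading)
= 3897 * (1 + 0.19)
= 3897 * 1.19
= 4637.43


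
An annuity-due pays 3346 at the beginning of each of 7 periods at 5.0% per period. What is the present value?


PV_due = PMT * (1-(1+i)^(-n))/i * (1+i)
PV_immediate = 19361.2054
PV_due = 19361.2054 * 1.05
= 20329.2657


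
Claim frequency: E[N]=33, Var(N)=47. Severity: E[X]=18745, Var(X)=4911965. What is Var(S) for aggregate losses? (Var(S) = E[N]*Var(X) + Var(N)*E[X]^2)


Var(S) = E[N]*Var(X) + Var(N)*E[X]^2
= 33*4911965 + 47*18745^2
= 162094845 + 16514626175
= 1.6677e+10


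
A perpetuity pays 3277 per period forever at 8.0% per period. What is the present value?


PV = PMT / i
= 3277 / 0.08
= 40962.5


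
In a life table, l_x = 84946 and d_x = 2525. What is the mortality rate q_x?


q_x = d_x / l_x
= 2525 / 84946
= 0.0297


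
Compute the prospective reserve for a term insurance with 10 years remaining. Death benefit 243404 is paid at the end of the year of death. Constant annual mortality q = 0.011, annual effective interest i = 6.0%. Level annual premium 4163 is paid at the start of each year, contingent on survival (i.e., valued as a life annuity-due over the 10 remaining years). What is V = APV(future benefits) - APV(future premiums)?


v = 1/(1+i) = 0.943396
APV(future benefits) per unit = sum_{k=0}^{9} k_p_x * q * v^(k+1) = 0.077477
APV(future benefits) = 243404 * 0.077477 = 18858.0934
Life annuity-due factor ä_{x:10} = sum_{k=0}^{9} k_p_x * v^k = 7.465919
APV(future premiums) = 4163 * 7.465919 = 31080.6192
V = 18858.0934 - 31080.6192
= -12222.5258


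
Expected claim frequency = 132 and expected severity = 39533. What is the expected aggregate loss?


E[S] = E[N] * E[X]
= 132 * 39533
= 5.2184e+06


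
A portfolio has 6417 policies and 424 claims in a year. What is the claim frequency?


frequency = claims / policies
= 424 / 6417
= 0.0661


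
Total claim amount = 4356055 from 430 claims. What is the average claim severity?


severity = total / number
= 4356055 / 430
= 10130.3605


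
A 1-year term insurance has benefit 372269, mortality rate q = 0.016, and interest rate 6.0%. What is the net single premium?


NSP = benefit * q * v
v = 1/(1+i) = 0.943396
NSP = 372269 * 0.016 * 0.943396
= 5619.1547


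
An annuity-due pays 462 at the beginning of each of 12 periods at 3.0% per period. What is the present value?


PV_due = PMT * (1-(1+i)^(-n))/i * (1+i)
PV_immediate = 4598.7498
PV_due = 4598.7498 * 1.03
= 4736.7123


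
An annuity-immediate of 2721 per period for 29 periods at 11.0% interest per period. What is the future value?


FV = PMT * ((1+i)^n - 1) / i
= 2721 * ((1.11)^29 - 1) / 0.11
= 2721 * (20.623691 - 1) / 0.11
= 485418.7467


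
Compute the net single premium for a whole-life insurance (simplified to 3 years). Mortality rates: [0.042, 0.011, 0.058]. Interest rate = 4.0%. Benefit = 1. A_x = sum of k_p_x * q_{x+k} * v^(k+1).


v = 0.961538
Year 0: k_p_x=1.0, q=0.042, term=0.040385
Year 1: k_p_x=0.958, q=0.011, term=0.009743
Year 2: k_p_x=0.947462, q=0.058, term=0.048853
A_x = 0.099


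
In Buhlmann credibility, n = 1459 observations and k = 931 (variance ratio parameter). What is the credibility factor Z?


Z = n / (n + k)
= 1459 / (1459 + 931)
= 1459 / 2390
= 0.6105


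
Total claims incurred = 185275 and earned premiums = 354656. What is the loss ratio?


Loss ratio = claims / premiums
= 185275 / 354656
= 0.5224


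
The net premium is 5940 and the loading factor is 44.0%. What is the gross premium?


Gross = net * (1 + loading)
= 5940 * (1 + 0.44)
= 5940 * 1.44
= 8553.6


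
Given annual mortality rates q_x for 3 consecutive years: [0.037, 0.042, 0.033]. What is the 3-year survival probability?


p_k = 1 - q_k for each year
Survival = product of (1 - q_k)
= 0.963 * 0.958 * 0.967
= 0.8921


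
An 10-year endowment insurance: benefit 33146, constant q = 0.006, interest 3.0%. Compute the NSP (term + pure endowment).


Term component = 1653.7941
Pure endowment = 10_p_x * v^10 * benefit = 0.941594 * 0.744094 * 33146 = 23223.2353
NSP = 24877.0294


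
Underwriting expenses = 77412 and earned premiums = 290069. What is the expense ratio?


Expense ratio = expenses / premiums
= 77412 / 290069
= 0.2669


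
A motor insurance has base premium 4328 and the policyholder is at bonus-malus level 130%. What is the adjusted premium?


adjusted = base * BM_level / 100
= 4328 * 130 / 100
= 4328 * 1.3
= 5626.4


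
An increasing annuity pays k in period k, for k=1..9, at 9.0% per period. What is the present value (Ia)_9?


(Ia)_n = sum_{k=1}^{n} k * v^k, v = 1/(1+i)
v = 0.917431
Sum computed term by term:
(Ia)_9 = 26.5663


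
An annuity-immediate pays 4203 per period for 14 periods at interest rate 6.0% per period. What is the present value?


PV = PMT * (1 - (1+i)^(-n)) / i
= 4203 * (1 - (1+0.06)^(-14)) / 0.06
= 4203 * (1 - 0.442301) / 0.06
= 4203 * 9.294984
= 39066.8174


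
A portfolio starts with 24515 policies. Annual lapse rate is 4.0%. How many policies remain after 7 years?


remaining = initial * (1 - lapse)^years
= 24515 * (1 - 0.04)^7
= 24515 * 0.751447
= 18421.7349


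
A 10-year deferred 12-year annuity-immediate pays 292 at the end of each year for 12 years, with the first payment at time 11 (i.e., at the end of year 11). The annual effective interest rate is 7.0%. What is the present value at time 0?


PV at time 10 of the 12-year annuity-immediate:
a_n = 292 * (1-(1+0.07)^(-12))/0.07 = 2319.2644
Discount back 10 years to time 0:
PV = 2319.2644 * (1+0.07)^(-10)
= 2319.2644 * 0.508349
= 1178.9964


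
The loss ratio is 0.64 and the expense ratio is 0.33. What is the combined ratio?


Combined ratio = loss ratio + expense ratio
= 0.64 + 0.33
= 0.97


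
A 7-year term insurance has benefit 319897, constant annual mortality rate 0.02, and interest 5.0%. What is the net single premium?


NSP = benefit * sum_{k=0}^{n-1} k_p_x * q * v^(k+1)
With constant q=0.02, v=0.952381
Sum = 0.10944
NSP = 319897 * 0.10944
= 35009.472


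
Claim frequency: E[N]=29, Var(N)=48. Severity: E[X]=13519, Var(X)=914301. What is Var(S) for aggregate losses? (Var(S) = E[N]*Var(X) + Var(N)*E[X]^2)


Var(S) = E[N]*Var(X) + Var(N)*E[X]^2
= 29*914301 + 48*13519^2
= 26514729 + 8772641328
= 8.7992e+09


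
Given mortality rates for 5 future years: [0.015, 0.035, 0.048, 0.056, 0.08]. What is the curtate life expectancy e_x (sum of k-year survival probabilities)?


e_x = sum_{k=1}^{n} k_p_x
k_p_x values:
  1_p_x = 0.985
  2_p_x = 0.950525
  3_p_x = 0.9049
  4_p_x = 0.854225
  5_p_x = 0.785887
e_x = 4.4805


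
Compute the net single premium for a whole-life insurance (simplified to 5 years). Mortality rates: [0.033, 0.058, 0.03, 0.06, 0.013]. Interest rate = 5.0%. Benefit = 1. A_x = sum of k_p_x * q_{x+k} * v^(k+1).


v = 0.952381
Year 0: k_p_x=1.0, q=0.033, term=0.031429
Year 1: k_p_x=0.967, q=0.058, term=0.050872
Year 2: k_p_x=0.910914, q=0.03, term=0.023606
Year 3: k_p_x=0.883587, q=0.06, term=0.043616
Year 4: k_p_x=0.830571, q=0.013, term=0.00846
A_x = 0.158


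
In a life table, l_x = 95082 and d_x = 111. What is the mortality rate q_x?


q_x = d_x / l_x
= 111 / 95082
= 0.0012


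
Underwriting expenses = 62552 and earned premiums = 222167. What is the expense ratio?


Expense ratio = expenses / premiums
= 62552 / 222167
= 0.2816


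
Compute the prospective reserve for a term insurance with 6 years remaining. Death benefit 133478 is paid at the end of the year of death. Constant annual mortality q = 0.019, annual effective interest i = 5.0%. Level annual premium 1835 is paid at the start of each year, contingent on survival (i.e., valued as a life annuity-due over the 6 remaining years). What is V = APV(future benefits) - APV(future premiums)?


v = 1/(1+i) = 0.952381
APV(future benefits) per unit = sum_{k=0}^{5} k_p_x * q * v^(k+1) = 0.092223
APV(future benefits) = 133478 * 0.092223 = 12309.676
Life annuity-due factor ä_{x:6} = sum_{k=0}^{5} k_p_x * v^k = 5.096507
APV(future premiums) = 1835 * 5.096507 = 9352.0904
V = 12309.676 - 9352.0904
= 2957.5856


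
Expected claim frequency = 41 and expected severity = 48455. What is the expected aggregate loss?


E[S] = E[N] * E[X]
= 41 * 48455
= 1.9867e+06


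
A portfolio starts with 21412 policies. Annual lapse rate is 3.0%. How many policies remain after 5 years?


remaining = initial * (1 - lapse)^years
= 21412 * (1 - 0.03)^5
= 21412 * 0.858734
= 18387.213


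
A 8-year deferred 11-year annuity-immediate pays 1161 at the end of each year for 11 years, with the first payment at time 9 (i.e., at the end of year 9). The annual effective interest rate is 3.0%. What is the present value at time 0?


PV at time 8 of the 11-year annuity-immediate:
a_n = 1161 * (1-(1+0.03)^(-11))/0.03 = 10742.2966
Discount back 8 years to time 0:
PV = 10742.2966 * (1+0.03)^(-8)
= 10742.2966 * 0.789409
= 8480.0681


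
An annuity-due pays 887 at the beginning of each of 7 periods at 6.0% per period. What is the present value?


PV_due = PMT * (1-(1+i)^(-n))/i * (1+i)
PV_immediate = 4951.5723
PV_due = 4951.5723 * 1.06
= 5248.6667


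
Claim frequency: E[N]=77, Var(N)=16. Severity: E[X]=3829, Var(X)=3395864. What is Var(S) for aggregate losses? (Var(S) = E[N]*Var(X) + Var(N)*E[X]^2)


Var(S) = E[N]*Var(X) + Var(N)*E[X]^2
= 77*3395864 + 16*3829^2
= 261481528 + 234579856
= 4.9606e+08


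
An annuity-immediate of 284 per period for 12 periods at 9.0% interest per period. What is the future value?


FV = PMT * ((1+i)^n - 1) / i
= 284 * ((1.09)^12 - 1) / 0.09
= 284 * (2.812665 - 1) / 0.09
= 5719.9644


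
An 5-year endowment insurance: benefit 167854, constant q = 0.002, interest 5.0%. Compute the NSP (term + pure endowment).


Term component = 1447.9203
Pure endowment = 5_p_x * v^5 * benefit = 0.99004 * 0.783526 * 167854 = 130208.0713
NSP = 131655.9917


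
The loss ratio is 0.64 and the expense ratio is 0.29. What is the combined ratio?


Combined ratio = loss ratio + expense ratio
= 0.64 + 0.29
= 0.93


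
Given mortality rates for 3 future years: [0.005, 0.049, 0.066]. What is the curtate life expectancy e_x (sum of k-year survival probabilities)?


e_x = sum_{k=1}^{n} k_p_x
k_p_x values:
  1_p_x = 0.995
  2_p_x = 0.946245
  3_p_x = 0.883793
e_x = 2.825


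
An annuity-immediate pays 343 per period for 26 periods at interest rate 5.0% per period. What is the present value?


PV = PMT * (1 - (1+i)^(-n)) / i
= 343 * (1 - (1+0.05)^(-26)) / 0.05
= 343 * (1 - 0.281241) / 0.05
= 343 * 14.375185
= 4930.6886


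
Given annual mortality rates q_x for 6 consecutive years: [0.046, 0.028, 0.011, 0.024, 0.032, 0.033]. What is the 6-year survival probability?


p_k = 1 - q_k for each year
Survival = product of (1 - q_k)
= 0.954 * 0.972 * 0.989 * 0.976 * 0.968 * 0.967
= 0.8378


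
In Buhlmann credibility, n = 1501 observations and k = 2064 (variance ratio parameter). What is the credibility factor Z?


Z = n / (n + k)
= 1501 / (1501 + 2064)
= 1501 / 3565
= 0.421


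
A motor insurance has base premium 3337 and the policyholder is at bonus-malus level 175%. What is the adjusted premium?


adjusted = base * BM_level / 100
= 3337 * 175 / 100
= 3337 * 1.75
= 5839.75


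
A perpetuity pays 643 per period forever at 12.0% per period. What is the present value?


PV = PMT / i
= 643 / 0.12
= 5358.3333


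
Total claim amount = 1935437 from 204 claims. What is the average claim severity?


severity = total / number
= 1935437 / 204
= 9487.4363


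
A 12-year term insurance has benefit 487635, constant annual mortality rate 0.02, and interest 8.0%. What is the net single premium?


NSP = benefit * sum_{k=0}^{n-1} k_p_x * q * v^(k+1)
With constant q=0.02, v=0.925926
Sum = 0.137676
NSP = 487635 * 0.137676
= 67135.46


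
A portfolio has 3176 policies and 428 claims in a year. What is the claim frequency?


frequency = claims / policies
= 428 / 3176
= 0.1348


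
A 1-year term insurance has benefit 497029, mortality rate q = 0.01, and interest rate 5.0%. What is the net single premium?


NSP = benefit * q * v
v = 1/(1+i) = 0.952381
NSP = 497029 * 0.01 * 0.952381
= 4733.6095


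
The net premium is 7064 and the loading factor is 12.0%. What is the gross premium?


Gross = net * (1 + loading)
= 7064 * (1 + 0.12)
= 7064 * 1.12
= 7911.68


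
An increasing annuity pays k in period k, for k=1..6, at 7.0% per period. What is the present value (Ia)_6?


(Ia)_n = sum_{k=1}^{n} k * v^k, v = 1/(1+i)
v = 0.934579
Sum computed term by term:
(Ia)_6 = 15.7449


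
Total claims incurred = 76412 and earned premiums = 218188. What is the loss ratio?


Loss ratio = claims / premiums
= 76412 / 218188
= 0.3502


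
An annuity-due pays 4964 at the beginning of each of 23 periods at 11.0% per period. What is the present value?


PV_due = PMT * (1-(1+i)^(-n))/i * (1+i)
PV_immediate = 41034.5665
PV_due = 41034.5665 * 1.11
= 45548.3688


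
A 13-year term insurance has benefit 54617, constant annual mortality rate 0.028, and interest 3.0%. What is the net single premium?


NSP = benefit * sum_{k=0}^{n-1} k_p_x * q * v^(k+1)
With constant q=0.028, v=0.970874
Sum = 0.255507
NSP = 54617 * 0.255507
= 13955.0095


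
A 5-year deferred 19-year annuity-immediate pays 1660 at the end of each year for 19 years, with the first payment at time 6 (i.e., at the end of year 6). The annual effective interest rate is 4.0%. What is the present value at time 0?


PV at time 5 of the 19-year annuity-immediate:
a_n = 1660 * (1-(1+0.04)^(-19))/0.04 = 21802.3394
Discount back 5 years to time 0:
PV = 21802.3394 * (1+0.04)^(-5)
= 21802.3394 * 0.821927
= 17919.9337


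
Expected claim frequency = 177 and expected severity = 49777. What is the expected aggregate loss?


E[S] = E[N] * E[X]
= 177 * 49777
= 8.8105e+06


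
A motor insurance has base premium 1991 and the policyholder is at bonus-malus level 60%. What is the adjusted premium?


adjusted = base * BM_level / 100
= 1991 * 60 / 100
= 1991 * 0.6
= 1194.6


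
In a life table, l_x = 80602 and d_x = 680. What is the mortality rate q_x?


q_x = d_x / l_x
= 680 / 80602
= 0.0084


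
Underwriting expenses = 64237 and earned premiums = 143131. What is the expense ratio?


Expense ratio = expenses / premiums
= 64237 / 143131
= 0.4488


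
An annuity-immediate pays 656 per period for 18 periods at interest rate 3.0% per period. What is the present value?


PV = PMT * (1 - (1+i)^(-n)) / i
= 656 * (1 - (1+0.03)^(-18)) / 0.03
= 656 * (1 - 0.587395) / 0.03
= 656 * 13.753513
= 9022.3046


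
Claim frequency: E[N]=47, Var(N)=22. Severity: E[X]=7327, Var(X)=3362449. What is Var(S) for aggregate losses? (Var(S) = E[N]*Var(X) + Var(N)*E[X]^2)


Var(S) = E[N]*Var(X) + Var(N)*E[X]^2
= 47*3362449 + 22*7327^2
= 158035103 + 1181068438
= 1.3391e+09


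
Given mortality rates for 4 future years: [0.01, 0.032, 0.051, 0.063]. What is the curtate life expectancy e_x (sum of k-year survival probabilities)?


e_x = sum_{k=1}^{n} k_p_x
k_p_x values:
  1_p_x = 0.99
  2_p_x = 0.95832
  3_p_x = 0.909446
  4_p_x = 0.852151
e_x = 3.7099


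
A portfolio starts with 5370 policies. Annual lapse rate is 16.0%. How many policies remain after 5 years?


remaining = initial * (1 - lapse)^years
= 5370 * (1 - 0.16)^5
= 5370 * 0.418212
= 2245.7981


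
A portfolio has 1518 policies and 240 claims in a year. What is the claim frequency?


frequency = claims / policies
= 240 / 1518
= 0.1581


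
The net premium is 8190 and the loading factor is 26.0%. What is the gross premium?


Gross = net * (1 + loading)
= 8190 * (1 + 0.26)
= 8190 * 1.26
= 10319.4


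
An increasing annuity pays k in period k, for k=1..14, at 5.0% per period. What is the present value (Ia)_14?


(Ia)_n = sum_{k=1}^{n} k * v^k, v = 1/(1+i)
v = 0.952381
Sum computed term by term:
(Ia)_14 = 66.4524


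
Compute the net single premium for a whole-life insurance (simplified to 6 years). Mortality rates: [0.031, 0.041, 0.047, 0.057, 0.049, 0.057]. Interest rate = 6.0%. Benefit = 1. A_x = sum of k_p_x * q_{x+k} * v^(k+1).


v = 0.943396
Year 0: k_p_x=1.0, q=0.031, term=0.029245
Year 1: k_p_x=0.969, q=0.041, term=0.035359
Year 2: k_p_x=0.929271, q=0.047, term=0.036671
Year 3: k_p_x=0.885595, q=0.057, term=0.039984
Year 4: k_p_x=0.835116, q=0.049, term=0.030578
Year 5: k_p_x=0.794196, q=0.057, term=0.031913
A_x = 0.2038


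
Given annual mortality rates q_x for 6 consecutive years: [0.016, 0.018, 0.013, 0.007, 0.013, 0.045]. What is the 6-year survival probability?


p_k = 1 - q_k for each year
Survival = product of (1 - q_k)
= 0.984 * 0.982 * 0.987 * 0.993 * 0.987 * 0.955
= 0.8927


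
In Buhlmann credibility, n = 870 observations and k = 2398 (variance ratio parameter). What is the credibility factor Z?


Z = n / (n + k)
= 870 / (870 + 2398)
= 870 / 3268
= 0.2662


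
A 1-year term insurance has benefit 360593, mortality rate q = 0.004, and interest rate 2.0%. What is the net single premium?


NSP = benefit * q * v
v = 1/(1+i) = 0.980392
NSP = 360593 * 0.004 * 0.980392
= 1414.0902


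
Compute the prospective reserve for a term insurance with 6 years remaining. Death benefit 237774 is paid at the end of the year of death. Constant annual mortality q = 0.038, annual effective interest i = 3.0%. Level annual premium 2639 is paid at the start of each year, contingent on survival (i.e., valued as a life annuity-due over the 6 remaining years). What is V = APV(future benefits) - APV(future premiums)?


v = 1/(1+i) = 0.970874
APV(future benefits) per unit = sum_{k=0}^{5} k_p_x * q * v^(k+1) = 0.187885
APV(future benefits) = 237774 * 0.187885 = 44674.2041
Life annuity-due factor ä_{x:6} = sum_{k=0}^{5} k_p_x * v^k = 5.092676
APV(future premiums) = 2639 * 5.092676 = 13439.5733
V = 44674.2041 - 13439.5733
= 31234.6309


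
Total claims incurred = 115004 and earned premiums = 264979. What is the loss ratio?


Loss ratio = claims / premiums
= 115004 / 264979
= 0.434


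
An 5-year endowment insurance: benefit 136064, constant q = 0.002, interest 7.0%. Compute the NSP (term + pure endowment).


Term component = 1111.6248
Pure endowment = 5_p_x * v^5 * benefit = 0.99004 * 0.712986 * 136064 = 96045.5067
NSP = 97157.1315


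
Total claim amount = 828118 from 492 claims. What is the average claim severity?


severity = total / number
= 828118 / 492
= 1683.1667


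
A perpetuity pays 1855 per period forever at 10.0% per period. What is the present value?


PV = PMT / i
= 1855 / 0.1
= 18550.0


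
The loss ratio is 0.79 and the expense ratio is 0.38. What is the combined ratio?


Combined ratio = loss ratio + expense ratio
= 0.79 + 0.38
= 1.17


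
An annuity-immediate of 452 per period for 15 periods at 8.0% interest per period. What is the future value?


FV = PMT * ((1+i)^n - 1) / i
= 452 * ((1.08)^15 - 1) / 0.08
= 452 * (3.172169 - 1) / 0.08
= 12272.7555


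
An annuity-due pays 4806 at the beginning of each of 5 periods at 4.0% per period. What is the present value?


PV_due = PMT * (1-(1+i)^(-n))/i * (1+i)
PV_immediate = 21395.4581
PV_due = 21395.4581 * 1.04
= 22251.2764


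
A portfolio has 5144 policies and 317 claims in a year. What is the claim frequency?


frequency = claims / policies
= 317 / 5144
= 0.0616


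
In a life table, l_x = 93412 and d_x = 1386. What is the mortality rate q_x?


q_x = d_x / l_x
= 1386 / 93412
= 0.0148


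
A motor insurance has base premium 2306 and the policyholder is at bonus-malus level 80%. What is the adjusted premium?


adjusted = base * BM_level / 100
= 2306 * 80 / 100
= 2306 * 0.8
= 1844.8


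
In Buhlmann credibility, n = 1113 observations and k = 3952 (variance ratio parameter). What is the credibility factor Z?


Z = n / (n + k)
= 1113 / (1113 + 3952)
= 1113 / 5065
= 0.2197


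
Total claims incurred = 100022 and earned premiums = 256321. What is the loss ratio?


Loss ratio = claims / premiums
= 100022 / 256321
= 0.3902


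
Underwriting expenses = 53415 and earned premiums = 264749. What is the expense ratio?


Expense ratio = expenses / premiums
= 53415 / 264749
= 0.2018


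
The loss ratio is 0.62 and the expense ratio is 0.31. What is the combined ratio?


Combined ratio = loss ratio + expense ratio
= 0.62 + 0.31
= 0.93


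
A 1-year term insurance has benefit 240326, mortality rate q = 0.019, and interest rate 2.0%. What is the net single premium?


NSP = benefit * q * v
v = 1/(1+i) = 0.980392
NSP = 240326 * 0.019 * 0.980392
= 4476.6608


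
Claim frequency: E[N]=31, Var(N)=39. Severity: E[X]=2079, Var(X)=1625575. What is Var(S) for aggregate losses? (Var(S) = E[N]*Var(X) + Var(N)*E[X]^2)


Var(S) = E[N]*Var(X) + Var(N)*E[X]^2
= 31*1625575 + 39*2079^2
= 50392825 + 168567399
= 2.1896e+08


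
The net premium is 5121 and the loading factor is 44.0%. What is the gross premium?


Gross = net * (1 + loading)
= 5121 * (1 + 0.44)
= 5121 * 1.44
= 7374.24


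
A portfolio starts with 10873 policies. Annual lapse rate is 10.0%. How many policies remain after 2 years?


remaining = initial * (1 - lapse)^years
= 10873 * (1 - 0.1)^2
= 10873 * 0.81
= 8807.13


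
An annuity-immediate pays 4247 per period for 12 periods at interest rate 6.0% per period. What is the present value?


PV = PMT * (1 - (1+i)^(-n)) / i
= 4247 * (1 - (1+0.06)^(-12)) / 0.06
= 4247 * (1 - 0.496969) / 0.06
= 4247 * 8.383844
= 35606.1852


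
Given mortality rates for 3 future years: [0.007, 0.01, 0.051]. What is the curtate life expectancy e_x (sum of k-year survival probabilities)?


e_x = sum_{k=1}^{n} k_p_x
k_p_x values:
  1_p_x = 0.993
  2_p_x = 0.98307
  3_p_x = 0.932933
e_x = 2.909


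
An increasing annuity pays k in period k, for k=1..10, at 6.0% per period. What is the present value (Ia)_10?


(Ia)_n = sum_{k=1}^{n} k * v^k, v = 1/(1+i)
v = 0.943396
Sum computed term by term:
(Ia)_10 = 36.9624


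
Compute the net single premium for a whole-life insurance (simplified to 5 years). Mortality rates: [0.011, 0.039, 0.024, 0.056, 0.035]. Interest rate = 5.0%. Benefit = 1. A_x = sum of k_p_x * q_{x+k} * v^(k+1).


v = 0.952381
Year 0: k_p_x=1.0, q=0.011, term=0.010476
Year 1: k_p_x=0.989, q=0.039, term=0.034985
Year 2: k_p_x=0.950429, q=0.024, term=0.019704
Year 3: k_p_x=0.927619, q=0.056, term=0.042737
Year 4: k_p_x=0.875672, q=0.035, term=0.024014
A_x = 0.1319


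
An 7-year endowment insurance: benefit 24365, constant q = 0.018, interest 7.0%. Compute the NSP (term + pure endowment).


Term component = 2250.6834
Pure endowment = 7_p_x * v^7 * benefit = 0.880604 * 0.62275 * 24365 = 13361.6591
NSP = 15612.3424


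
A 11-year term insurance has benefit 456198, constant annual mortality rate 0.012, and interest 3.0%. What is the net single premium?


NSP = benefit * sum_{k=0}^{n-1} k_p_x * q * v^(k+1)
With constant q=0.012, v=0.970874
Sum = 0.104977
NSP = 456198 * 0.104977
= 47890.0851


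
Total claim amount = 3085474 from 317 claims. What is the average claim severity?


severity = total / number
= 3085474 / 317
= 9733.3565


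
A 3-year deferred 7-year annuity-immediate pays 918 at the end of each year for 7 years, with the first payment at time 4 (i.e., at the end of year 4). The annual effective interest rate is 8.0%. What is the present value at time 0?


PV at time 3 of the 7-year annuity-immediate:
a_n = 918 * (1-(1+0.08)^(-7))/0.08 = 4779.4477
Discount back 3 years to time 0:
PV = 4779.4477 * (1+0.08)^(-3)
= 4779.4477 * 0.793832
= 3794.0797


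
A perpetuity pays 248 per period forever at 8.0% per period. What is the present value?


PV = PMT / i
= 248 / 0.08
= 3100.0


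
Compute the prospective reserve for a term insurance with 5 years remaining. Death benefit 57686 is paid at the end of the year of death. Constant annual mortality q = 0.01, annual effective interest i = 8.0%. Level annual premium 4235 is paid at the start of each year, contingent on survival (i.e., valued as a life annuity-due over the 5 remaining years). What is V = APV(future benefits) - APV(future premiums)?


v = 1/(1+i) = 0.925926
APV(future benefits) per unit = sum_{k=0}^{4} k_p_x * q * v^(k+1) = 0.039197
APV(future benefits) = 57686 * 0.039197 = 2261.1127
Life annuity-due factor ä_{x:5} = sum_{k=0}^{4} k_p_x * v^k = 4.233266
APV(future premiums) = 4235 * 4.233266 = 17927.8807
V = 2261.1127 - 17927.8807
= -15666.768


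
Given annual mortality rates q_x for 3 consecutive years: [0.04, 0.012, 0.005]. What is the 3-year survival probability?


p_k = 1 - q_k for each year
Survival = product of (1 - q_k)
= 0.96 * 0.988 * 0.995
= 0.9437


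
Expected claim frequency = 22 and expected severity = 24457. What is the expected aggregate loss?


E[S] = E[N] * E[X]
= 22 * 24457
= 538054


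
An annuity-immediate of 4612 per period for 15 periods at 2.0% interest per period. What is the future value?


FV = PMT * ((1+i)^n - 1) / i
= 4612 * ((1.02)^15 - 1) / 0.02
= 4612 * (1.345868 - 1) / 0.02
= 79757.2388


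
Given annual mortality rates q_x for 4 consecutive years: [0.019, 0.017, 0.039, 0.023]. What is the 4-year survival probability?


p_k = 1 - q_k for each year
Survival = product of (1 - q_k)
= 0.981 * 0.983 * 0.961 * 0.977
= 0.9054


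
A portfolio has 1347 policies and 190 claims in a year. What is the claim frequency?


frequency = claims / policies
= 190 / 1347
= 0.1411


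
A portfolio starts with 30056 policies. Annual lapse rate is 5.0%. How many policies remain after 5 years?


remaining = initial * (1 - lapse)^years
= 30056 * (1 - 0.05)^5
= 30056 * 0.773781
= 23256.7599


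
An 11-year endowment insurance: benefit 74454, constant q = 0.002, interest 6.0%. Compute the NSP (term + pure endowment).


Term component = 1164.0921
Pure endowment = 11_p_x * v^11 * benefit = 0.978219 * 0.526788 * 74454 = 38367.1439
NSP = 39531.2361


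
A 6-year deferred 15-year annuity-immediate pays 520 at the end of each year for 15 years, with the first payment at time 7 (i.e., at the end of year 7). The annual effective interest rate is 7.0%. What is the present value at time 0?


PV at time 6 of the 15-year annuity-immediate:
a_n = 520 * (1-(1+0.07)^(-15))/0.07 = 4736.1153
Discount back 6 years to time 0:
PV = 4736.1153 * (1+0.07)^(-6)
= 4736.1153 * 0.666342
= 3155.8736


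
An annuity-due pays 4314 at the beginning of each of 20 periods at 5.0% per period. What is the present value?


PV_due = PMT * (1-(1+i)^(-n))/i * (1+i)
PV_immediate = 53761.9754
PV_due = 53761.9754 * 1.05
= 56450.0742


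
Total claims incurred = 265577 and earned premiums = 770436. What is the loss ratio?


Loss ratio = claims / premiums
= 265577 / 770436
= 0.3447


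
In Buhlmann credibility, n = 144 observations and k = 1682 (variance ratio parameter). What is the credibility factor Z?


Z = n / (n + k)
= 144 / (144 + 1682)
= 144 / 1826
= 0.0789


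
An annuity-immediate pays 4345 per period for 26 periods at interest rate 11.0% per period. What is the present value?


PV = PMT * (1 - (1+i)^(-n)) / i
= 4345 * (1 - (1+0.11)^(-26)) / 0.11
= 4345 * (1 - 0.066314) / 0.11
= 4345 * 8.488058
= 36880.6131


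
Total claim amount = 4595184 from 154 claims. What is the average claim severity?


severity = total / number
= 4595184 / 154
= 29838.8571


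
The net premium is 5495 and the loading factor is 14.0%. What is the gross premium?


Gross = net * (1 + loading)
= 5495 * (1 + 0.14)
= 5495 * 1.14
= 6264.3


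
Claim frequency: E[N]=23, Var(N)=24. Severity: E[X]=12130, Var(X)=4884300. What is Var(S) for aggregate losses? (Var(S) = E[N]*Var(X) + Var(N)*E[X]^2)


Var(S) = E[N]*Var(X) + Var(N)*E[X]^2
= 23*4884300 + 24*12130^2
= 112338900 + 3531285600
= 3.6436e+09


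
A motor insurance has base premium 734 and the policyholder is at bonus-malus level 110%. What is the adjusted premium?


adjusted = base * BM_level / 100
= 734 * 110 / 100
= 734 * 1.1
= 807.4


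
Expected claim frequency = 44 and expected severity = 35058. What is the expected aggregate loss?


E[S] = E[N] * E[X]
= 44 * 35058
= 1.5426e+06


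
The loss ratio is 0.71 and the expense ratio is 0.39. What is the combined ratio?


Combined ratio = loss ratio + expense ratio
= 0.71 + 0.39
= 1.1


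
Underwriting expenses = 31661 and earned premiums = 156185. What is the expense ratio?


Expense ratio = expenses / premiums
= 31661 / 156185
= 0.2027


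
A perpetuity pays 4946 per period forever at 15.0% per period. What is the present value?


PV = PMT / i
= 4946 / 0.15
= 32973.3333


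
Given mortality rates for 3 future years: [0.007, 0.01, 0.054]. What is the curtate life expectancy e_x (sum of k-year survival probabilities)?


e_x = sum_{k=1}^{n} k_p_x
k_p_x values:
  1_p_x = 0.993
  2_p_x = 0.98307
  3_p_x = 0.929984
e_x = 2.9061


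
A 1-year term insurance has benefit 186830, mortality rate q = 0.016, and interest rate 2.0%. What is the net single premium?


NSP = benefit * q * v
v = 1/(1+i) = 0.980392
NSP = 186830 * 0.016 * 0.980392
= 2930.6667


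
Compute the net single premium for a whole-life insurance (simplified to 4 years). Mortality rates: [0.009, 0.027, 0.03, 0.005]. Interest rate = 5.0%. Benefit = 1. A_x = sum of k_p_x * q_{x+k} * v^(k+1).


v = 0.952381
Year 0: k_p_x=1.0, q=0.009, term=0.008571
Year 1: k_p_x=0.991, q=0.027, term=0.024269
Year 2: k_p_x=0.964243, q=0.03, term=0.024988
Year 3: k_p_x=0.935316, q=0.005, term=0.003847
A_x = 0.0617


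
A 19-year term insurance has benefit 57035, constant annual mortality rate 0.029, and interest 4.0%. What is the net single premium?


NSP = benefit * sum_{k=0}^{n-1} k_p_x * q * v^(k+1)
With constant q=0.029, v=0.961538
Sum = 0.306244
NSP = 57035 * 0.306244
= 17466.6067


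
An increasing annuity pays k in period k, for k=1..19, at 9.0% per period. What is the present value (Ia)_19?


(Ia)_n = sum_{k=1}^{n} k * v^k, v = 1/(1+i)
v = 0.917431
Sum computed term by term:
(Ia)_19 = 67.3369


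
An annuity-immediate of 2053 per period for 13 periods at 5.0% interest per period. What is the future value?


FV = PMT * ((1+i)^n - 1) / i
= 2053 * ((1.05)^13 - 1) / 0.05
= 2053 * (1.885649 - 1) / 0.05
= 36364.7538


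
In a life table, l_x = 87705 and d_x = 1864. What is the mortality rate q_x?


q_x = d_x / l_x
= 1864 / 87705
= 0.0213


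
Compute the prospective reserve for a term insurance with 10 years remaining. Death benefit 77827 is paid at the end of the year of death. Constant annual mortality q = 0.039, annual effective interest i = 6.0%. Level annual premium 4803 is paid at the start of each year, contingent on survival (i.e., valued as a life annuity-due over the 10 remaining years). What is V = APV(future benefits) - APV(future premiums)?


v = 1/(1+i) = 0.943396
APV(future benefits) per unit = sum_{k=0}^{9} k_p_x * q * v^(k+1) = 0.246163
APV(future benefits) = 77827 * 0.246163 = 19158.1391
Life annuity-due factor ä_{x:10} = sum_{k=0}^{9} k_p_x * v^k = 6.690588
APV(future premiums) = 4803 * 6.690588 = 32134.8945
V = 19158.1391 - 32134.8945
= -12976.7553


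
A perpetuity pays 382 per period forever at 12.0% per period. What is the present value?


PV = PMT / i
= 382 / 0.12
= 3183.3333


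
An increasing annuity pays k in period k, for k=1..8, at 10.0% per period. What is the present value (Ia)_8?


(Ia)_n = sum_{k=1}^{n} k * v^k, v = 1/(1+i)
v = 0.909091
Sum computed term by term:
(Ia)_8 = 21.3636


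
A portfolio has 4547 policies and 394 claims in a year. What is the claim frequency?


frequency = claims / policies
= 394 / 4547
= 0.0867


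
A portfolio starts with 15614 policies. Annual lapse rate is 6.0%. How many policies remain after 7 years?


remaining = initial * (1 - lapse)^years
= 15614 * (1 - 0.06)^7
= 15614 * 0.648478
= 10125.3292


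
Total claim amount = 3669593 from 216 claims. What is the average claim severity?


severity = total / number
= 3669593 / 216
= 16988.8565


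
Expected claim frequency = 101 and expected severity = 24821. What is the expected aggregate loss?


E[S] = E[N] * E[X]
= 101 * 24821
= 2.5069e+06


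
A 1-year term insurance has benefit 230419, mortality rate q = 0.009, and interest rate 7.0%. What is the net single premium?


NSP = benefit * q * v
v = 1/(1+i) = 0.934579
NSP = 230419 * 0.009 * 0.934579
= 1938.1037


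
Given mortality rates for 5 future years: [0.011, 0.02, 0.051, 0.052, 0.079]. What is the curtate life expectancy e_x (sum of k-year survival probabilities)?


e_x = sum_{k=1}^{n} k_p_x
k_p_x values:
  1_p_x = 0.989
  2_p_x = 0.96922
  3_p_x = 0.91979
  4_p_x = 0.871961
  5_p_x = 0.803076
e_x = 4.553


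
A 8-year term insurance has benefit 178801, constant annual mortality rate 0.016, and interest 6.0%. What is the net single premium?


NSP = benefit * sum_{k=0}^{n-1} k_p_x * q * v^(k+1)
With constant q=0.016, v=0.943396
Sum = 0.09443
NSP = 178801 * 0.09443
= 16884.0915


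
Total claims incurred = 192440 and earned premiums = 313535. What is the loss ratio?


Loss ratio = claims / premiums
= 192440 / 313535
= 0.6138


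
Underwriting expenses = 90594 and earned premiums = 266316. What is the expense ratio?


Expense ratio = expenses / premiums
= 90594 / 266316
= 0.3402


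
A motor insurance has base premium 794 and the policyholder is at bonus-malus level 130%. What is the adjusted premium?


adjusted = base * BM_level / 100
= 794 * 130 / 100
= 794 * 1.3
= 1032.2


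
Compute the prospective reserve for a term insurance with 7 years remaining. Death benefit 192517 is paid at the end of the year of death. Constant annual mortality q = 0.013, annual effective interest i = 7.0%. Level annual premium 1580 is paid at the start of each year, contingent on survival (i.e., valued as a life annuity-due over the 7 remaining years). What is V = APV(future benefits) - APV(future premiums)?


v = 1/(1+i) = 0.934579
APV(future benefits) per unit = sum_{k=0}^{6} k_p_x * q * v^(k+1) = 0.067625
APV(future benefits) = 192517 * 0.067625 = 13018.9018
Life annuity-due factor ä_{x:7} = sum_{k=0}^{6} k_p_x * v^k = 5.566032
APV(future premiums) = 1580 * 5.566032 = 8794.3304
V = 13018.9018 - 8794.3304
= 4224.5714


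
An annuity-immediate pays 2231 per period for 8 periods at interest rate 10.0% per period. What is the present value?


PV = PMT * (1 - (1+i)^(-n)) / i
= 2231 * (1 - (1+0.1)^(-8)) / 0.1
= 2231 * (1 - 0.466507) / 0.1
= 2231 * 5.334926
= 11902.2203


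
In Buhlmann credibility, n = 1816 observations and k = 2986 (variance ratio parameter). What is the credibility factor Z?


Z = n / (n + k)
= 1816 / (1816 + 2986)
= 1816 / 4802
= 0.3782


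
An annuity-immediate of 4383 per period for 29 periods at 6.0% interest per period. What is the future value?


FV = PMT * ((1+i)^n - 1) / i
= 4383 * ((1.06)^29 - 1) / 0.06
= 4383 * (5.418388 - 1) / 0.06
= 322763.236


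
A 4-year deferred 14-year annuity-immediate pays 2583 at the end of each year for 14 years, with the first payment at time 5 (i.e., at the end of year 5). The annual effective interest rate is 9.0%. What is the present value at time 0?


PV at time 4 of the 14-year annuity-immediate:
a_n = 2583 * (1-(1+0.09)^(-14))/0.09 = 20111.6265
Discount back 4 years to time 0:
PV = 20111.6265 * (1+0.09)^(-4)
= 20111.6265 * 0.708425
= 14247.5832


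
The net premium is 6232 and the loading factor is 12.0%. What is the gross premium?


Gross = net * (1 + loading)
= 6232 * (1 + 0.12)
= 6232 * 1.12
= 6979.84


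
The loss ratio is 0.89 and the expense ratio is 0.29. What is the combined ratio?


Combined ratio = loss ratio + expense ratio
= 0.89 + 0.29
= 1.18


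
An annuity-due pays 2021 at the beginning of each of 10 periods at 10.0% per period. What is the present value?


PV_due = PMT * (1-(1+i)^(-n))/i * (1+i)
PV_immediate = 12418.1701
PV_due = 12418.1701 * 1.1
= 13659.9871


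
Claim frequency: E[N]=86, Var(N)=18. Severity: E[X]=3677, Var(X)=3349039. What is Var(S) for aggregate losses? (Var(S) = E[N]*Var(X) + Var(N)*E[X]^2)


Var(S) = E[N]*Var(X) + Var(N)*E[X]^2
= 86*3349039 + 18*3677^2
= 288017354 + 243365922
= 5.3138e+08


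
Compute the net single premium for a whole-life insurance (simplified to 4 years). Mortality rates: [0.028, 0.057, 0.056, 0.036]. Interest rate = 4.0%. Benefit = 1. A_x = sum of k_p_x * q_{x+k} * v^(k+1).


v = 0.961538
Year 0: k_p_x=1.0, q=0.028, term=0.026923
Year 1: k_p_x=0.972, q=0.057, term=0.051224
Year 2: k_p_x=0.916596, q=0.056, term=0.045632
Year 3: k_p_x=0.865267, q=0.036, term=0.026627
A_x = 0.1504


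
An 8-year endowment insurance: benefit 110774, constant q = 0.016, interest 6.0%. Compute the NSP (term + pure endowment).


Term component = 10460.335
Pure endowment = 8_p_x * v^8 * benefit = 0.878943 * 0.627412 * 110774 = 61087.4088
NSP = 71547.7438


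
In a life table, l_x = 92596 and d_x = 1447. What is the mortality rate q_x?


q_x = d_x / l_x
= 1447 / 92596
= 0.0156


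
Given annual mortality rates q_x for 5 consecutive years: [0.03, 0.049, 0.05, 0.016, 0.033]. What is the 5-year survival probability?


p_k = 1 - q_k for each year
Survival = product of (1 - q_k)
= 0.97 * 0.951 * 0.95 * 0.984 * 0.967
= 0.8339
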